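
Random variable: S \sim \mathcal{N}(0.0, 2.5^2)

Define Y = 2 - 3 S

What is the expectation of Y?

For Y = -3S + 2:
E[Y] = -3 * E[S] + 2
E[S] = 0.0 = 0
E[Y] = -3 * 0 + 2 = 2

2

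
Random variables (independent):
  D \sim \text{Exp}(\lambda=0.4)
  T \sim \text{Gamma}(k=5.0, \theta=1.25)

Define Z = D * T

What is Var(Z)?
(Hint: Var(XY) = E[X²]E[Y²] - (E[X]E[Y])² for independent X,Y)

Var(XY) = E[X²]E[Y²] - (E[X]E[Y])²
E[D] = 2.5, Var(D) = 6.25
E[T] = 6.25, Var(T) = 7.8125
E[D²] = 6.25 + 2.5² = 12.5
E[T²] = 7.8125 + 6.25² = 46.875
Var(Z) = 12.5*46.875 - (2.5*6.25)²
= 585.9375 - 244.14062 = 341.79688

341.79688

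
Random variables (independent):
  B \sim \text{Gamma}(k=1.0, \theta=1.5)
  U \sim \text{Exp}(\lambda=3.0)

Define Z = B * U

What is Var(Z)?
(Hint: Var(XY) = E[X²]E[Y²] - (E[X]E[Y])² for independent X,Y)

Var(XY) = E[X²]E[Y²] - (E[X]E[Y])²
E[B] = 1.5, Var(B) = 2.25
E[U] = 0.33333333, Var(U) = 0.11111111
E[B²] = 2.25 + 1.5² = 4.5
E[U²] = 0.11111111 + 0.33333333² = 0.22222222
Var(Z) = 4.5*0.22222222 - (1.5*0.33333333)²
= 1 - 0.25 = 0.75

0.75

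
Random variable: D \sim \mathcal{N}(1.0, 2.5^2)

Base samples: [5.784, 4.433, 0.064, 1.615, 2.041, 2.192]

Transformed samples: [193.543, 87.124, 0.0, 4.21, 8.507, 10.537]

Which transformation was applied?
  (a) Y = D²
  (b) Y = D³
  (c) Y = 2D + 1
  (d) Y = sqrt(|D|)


Checking option (b) Y = D³:
  D = 5.784 -> Y = 193.543 ✓
  D = 4.433 -> Y = 87.124 ✓
  D = 0.064 -> Y = 0.0 ✓
All samples match this transformation.

(b) D³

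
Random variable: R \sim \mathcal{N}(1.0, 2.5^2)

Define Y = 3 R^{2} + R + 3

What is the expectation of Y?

E[Y] = 3*E[R²] + 1*E[R] + 3
E[R] = 1
E[R²] = Var(R) + (E[R])² = 6.25 + 1 = 7.25
E[Y] = 3*7.25 + 1*1 + 3 = 25.75

25.75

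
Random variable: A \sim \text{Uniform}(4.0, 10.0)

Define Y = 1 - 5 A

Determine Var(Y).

For Y = aA + b: Var(Y) = a² * Var(A)
Var(A) = (10 - 4)^2/12 = 3
Var(Y) = (-5)² * 3 = 25 * 3 = 75

75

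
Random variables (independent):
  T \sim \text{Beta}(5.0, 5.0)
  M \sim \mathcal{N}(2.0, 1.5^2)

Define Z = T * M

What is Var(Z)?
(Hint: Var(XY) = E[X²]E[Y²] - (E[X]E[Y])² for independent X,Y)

Var(XY) = E[X²]E[Y²] - (E[X]E[Y])²
E[T] = 0.5, Var(T) = 0.022727273
E[M] = 2, Var(M) = 2.25
E[T²] = 0.022727273 + 0.5² = 0.27272727
E[M²] = 2.25 + 2² = 6.25
Var(Z) = 0.27272727*6.25 - (0.5*2)²
= 1.7045455 - 1 = 0.70454545

0.70454545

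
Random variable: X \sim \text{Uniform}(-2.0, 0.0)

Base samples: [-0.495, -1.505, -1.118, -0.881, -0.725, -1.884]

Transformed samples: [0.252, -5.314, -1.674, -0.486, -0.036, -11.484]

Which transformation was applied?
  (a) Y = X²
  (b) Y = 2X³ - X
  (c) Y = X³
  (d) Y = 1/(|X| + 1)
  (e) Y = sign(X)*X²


Checking option (b) Y = 2X³ - X:
  X = -0.495 -> Y = 0.252 ✓
  X = -1.505 -> Y = -5.314 ✓
  X = -1.118 -> Y = -1.674 ✓
All samples match this transformation.

(b) 2X³ - X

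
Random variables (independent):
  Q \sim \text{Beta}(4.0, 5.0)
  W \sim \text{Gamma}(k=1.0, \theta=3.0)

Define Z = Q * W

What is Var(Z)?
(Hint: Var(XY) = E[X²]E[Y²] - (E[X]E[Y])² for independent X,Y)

Var(XY) = E[X²]E[Y²] - (E[X]E[Y])²
E[Q] = 0.44444444, Var(Q) = 0.024691358
E[W] = 3, Var(W) = 9
E[Q²] = 0.024691358 + 0.44444444² = 0.22222222
E[W²] = 9 + 3² = 18
Var(Z) = 0.22222222*18 - (0.44444444*3)²
= 4 - 1.7777778 = 2.2222222

2.2222222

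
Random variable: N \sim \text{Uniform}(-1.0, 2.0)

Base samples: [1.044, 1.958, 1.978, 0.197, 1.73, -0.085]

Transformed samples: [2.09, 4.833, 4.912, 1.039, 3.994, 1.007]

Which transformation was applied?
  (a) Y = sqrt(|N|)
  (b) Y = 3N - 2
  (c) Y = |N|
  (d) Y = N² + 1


Checking option (d) Y = N² + 1:
  N = 1.044 -> Y = 2.09 ✓
  N = 1.958 -> Y = 4.833 ✓
  N = 1.978 -> Y = 4.912 ✓
All samples match this transformation.

(d) N² + 1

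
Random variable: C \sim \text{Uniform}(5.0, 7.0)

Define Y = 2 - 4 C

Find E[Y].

For Y = -4C + 2:
E[Y] = -4 * E[C] + 2
E[C] = (5 + 7)/2 = 6
E[Y] = -4 * 6 + 2 = -22

-22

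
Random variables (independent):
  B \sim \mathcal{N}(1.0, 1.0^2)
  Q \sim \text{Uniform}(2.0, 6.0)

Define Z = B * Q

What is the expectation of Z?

For independent RVs: E[XY] = E[X]*E[Y]
E[B] = 1
E[Q] = 4
E[Z] = 1 * 4 = 4

4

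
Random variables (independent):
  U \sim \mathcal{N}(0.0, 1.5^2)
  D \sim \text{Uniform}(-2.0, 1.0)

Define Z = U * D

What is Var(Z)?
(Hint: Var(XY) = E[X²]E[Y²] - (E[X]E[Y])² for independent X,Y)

Var(XY) = E[X²]E[Y²] - (E[X]E[Y])²
E[U] = 0, Var(U) = 2.25
E[D] = -0.5, Var(D) = 0.75
E[U²] = 2.25 + 0² = 2.25
E[D²] = 0.75 + (-0.5)² = 1
Var(Z) = 2.25*1 - (0*(-0.5))²
= 2.25 - 0 = 2.25

2.25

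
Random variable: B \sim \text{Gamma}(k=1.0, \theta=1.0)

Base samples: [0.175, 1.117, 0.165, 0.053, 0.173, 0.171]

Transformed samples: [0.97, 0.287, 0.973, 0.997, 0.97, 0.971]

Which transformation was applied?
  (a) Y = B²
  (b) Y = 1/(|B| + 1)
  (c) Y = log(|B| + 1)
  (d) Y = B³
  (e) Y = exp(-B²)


Checking option (e) Y = exp(-B²):
  B = 0.175 -> Y = 0.97 ✓
  B = 1.117 -> Y = 0.287 ✓
  B = 0.165 -> Y = 0.973 ✓
All samples match this transformation.

(e) exp(-B²)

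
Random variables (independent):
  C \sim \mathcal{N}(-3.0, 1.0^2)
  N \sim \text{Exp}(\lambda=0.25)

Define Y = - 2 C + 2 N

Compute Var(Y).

For independent RVs: Var(aX + bY) = a²Var(X) + b²Var(Y)
Var(C) = 1
Var(N) = 16
Var(Y) = (-2)²*1 + 2²*16
= 4*1 + 4*16 = 68

68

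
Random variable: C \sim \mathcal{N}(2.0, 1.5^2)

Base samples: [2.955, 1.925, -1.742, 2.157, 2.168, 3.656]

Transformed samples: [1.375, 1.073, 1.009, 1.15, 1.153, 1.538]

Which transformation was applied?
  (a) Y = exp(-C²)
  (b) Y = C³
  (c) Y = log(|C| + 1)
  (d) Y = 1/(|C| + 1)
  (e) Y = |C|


Checking option (c) Y = log(|C| + 1):
  C = 2.955 -> Y = 1.375 ✓
  C = 1.925 -> Y = 1.073 ✓
  C = -1.742 -> Y = 1.009 ✓
All samples match this transformation.

(c) log(|C| + 1)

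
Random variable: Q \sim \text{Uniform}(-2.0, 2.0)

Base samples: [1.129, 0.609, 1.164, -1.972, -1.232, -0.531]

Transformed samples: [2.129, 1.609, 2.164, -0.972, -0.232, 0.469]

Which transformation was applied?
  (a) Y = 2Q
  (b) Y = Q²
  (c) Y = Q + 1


Checking option (c) Y = Q + 1:
  Q = 1.129 -> Y = 2.129 ✓
  Q = 0.609 -> Y = 1.609 ✓
  Q = 1.164 -> Y = 2.164 ✓
All samples match this transformation.

(c) Q + 1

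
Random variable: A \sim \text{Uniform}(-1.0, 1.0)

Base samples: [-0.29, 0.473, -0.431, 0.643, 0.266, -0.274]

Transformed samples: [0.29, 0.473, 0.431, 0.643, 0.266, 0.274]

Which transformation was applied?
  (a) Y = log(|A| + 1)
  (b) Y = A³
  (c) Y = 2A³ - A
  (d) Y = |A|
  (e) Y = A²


Checking option (d) Y = |A|:
  A = -0.29 -> Y = 0.29 ✓
  A = 0.473 -> Y = 0.473 ✓
  A = -0.431 -> Y = 0.431 ✓
All samples match this transformation.

(d) |A|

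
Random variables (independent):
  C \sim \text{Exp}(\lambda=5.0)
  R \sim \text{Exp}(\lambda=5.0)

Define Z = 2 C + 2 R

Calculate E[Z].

E[Z] = 2*E[C] + 2*E[R]
E[C] = 0.2
E[R] = 0.2
E[Z] = 2*0.2 + 2*0.2 = 0.8

0.8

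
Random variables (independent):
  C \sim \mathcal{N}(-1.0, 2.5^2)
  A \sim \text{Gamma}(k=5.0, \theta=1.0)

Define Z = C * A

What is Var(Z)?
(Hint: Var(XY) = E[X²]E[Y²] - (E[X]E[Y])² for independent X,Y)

Var(XY) = E[X²]E[Y²] - (E[X]E[Y])²
E[C] = -1, Var(C) = 6.25
E[A] = 5, Var(A) = 5
E[C²] = 6.25 + (-1)² = 7.25
E[A²] = 5 + 5² = 30
Var(Z) = 7.25*30 - (-1*5)²
= 217.5 - 25 = 192.5

192.5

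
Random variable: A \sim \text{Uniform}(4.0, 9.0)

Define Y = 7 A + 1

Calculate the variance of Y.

For Y = aA + b: Var(Y) = a² * Var(A)
Var(A) = (9 - 4)^2/12 = 2.0833333
Var(Y) = 7² * 2.0833333 = 49 * 2.0833333 = 102.08333

102.08333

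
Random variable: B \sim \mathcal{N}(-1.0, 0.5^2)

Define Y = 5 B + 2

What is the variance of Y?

For Y = aB + b: Var(Y) = a² * Var(B)
Var(B) = 0.5^2 = 0.25
Var(Y) = 5² * 0.25 = 25 * 0.25 = 6.25

6.25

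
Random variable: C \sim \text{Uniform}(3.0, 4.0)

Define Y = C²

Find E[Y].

Using E[X²] = Var(X) + (E[X])²:
E[C] = 3.5
Var(C) = (4 - 3)^2/12 = 0.083333333
E[C²] = 0.083333333 + 3.5² = 0.083333333 + 12.25 = 12.333333

12.333333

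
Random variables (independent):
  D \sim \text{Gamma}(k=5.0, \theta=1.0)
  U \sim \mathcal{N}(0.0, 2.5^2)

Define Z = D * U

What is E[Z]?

For independent RVs: E[XY] = E[X]*E[Y]
E[D] = 5
E[U] = 0
E[Z] = 5 * 0 = 0

0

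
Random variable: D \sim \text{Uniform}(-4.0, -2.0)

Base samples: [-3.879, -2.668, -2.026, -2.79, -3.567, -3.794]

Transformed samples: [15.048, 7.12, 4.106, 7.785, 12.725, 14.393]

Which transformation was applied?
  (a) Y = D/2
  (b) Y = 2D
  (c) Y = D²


Checking option (c) Y = D²:
  D = -3.879 -> Y = 15.048 ✓
  D = -2.668 -> Y = 7.12 ✓
  D = -2.026 -> Y = 4.106 ✓
All samples match this transformation.

(c) D²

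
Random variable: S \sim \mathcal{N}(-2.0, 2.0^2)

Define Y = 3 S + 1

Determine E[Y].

For Y = 3S + 1:
E[Y] = 3 * E[S] + 1
E[S] = -2.0 = -2
E[Y] = 3 * (-2) + 1 = -5

-5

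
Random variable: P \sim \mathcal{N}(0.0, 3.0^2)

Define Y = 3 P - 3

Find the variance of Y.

For Y = aP + b: Var(Y) = a² * Var(P)
Var(P) = 3.0^2 = 9
Var(Y) = 3² * 9 = 9 * 9 = 81

81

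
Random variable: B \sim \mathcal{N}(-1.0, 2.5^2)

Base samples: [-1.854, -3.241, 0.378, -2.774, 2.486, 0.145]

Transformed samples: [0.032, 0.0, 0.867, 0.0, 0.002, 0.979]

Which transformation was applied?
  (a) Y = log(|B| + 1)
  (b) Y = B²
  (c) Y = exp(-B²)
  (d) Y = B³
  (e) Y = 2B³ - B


Checking option (c) Y = exp(-B²):
  B = -1.854 -> Y = 0.032 ✓
  B = -3.241 -> Y = 0.0 ✓
  B = 0.378 -> Y = 0.867 ✓
All samples match this transformation.

(c) exp(-B²)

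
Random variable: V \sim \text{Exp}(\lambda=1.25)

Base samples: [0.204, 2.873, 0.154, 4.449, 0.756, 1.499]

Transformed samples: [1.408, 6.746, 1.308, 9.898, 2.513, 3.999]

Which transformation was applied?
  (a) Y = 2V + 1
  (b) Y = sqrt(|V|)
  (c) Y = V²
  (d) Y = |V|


Checking option (a) Y = 2V + 1:
  V = 0.204 -> Y = 1.408 ✓
  V = 2.873 -> Y = 6.746 ✓
  V = 0.154 -> Y = 1.308 ✓
All samples match this transformation.

(a) 2V + 1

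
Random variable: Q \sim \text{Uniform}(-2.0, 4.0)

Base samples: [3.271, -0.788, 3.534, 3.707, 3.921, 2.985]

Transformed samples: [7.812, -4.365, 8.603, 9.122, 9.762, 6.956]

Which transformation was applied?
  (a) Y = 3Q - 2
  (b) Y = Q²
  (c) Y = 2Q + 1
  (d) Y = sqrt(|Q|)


Checking option (a) Y = 3Q - 2:
  Q = 3.271 -> Y = 7.812 ✓
  Q = -0.788 -> Y = -4.365 ✓
  Q = 3.534 -> Y = 8.603 ✓
All samples match this transformation.

(a) 3Q - 2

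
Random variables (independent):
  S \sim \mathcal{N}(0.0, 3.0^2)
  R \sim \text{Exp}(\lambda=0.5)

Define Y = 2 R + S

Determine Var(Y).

For independent RVs: Var(aX + bY) = a²Var(X) + b²Var(Y)
Var(S) = 9
Var(R) = 4
Var(Y) = 1²*9 + 2²*4
= 1*9 + 4*4 = 25

25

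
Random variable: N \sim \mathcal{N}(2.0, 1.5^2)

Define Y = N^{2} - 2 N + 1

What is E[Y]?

E[Y] = 1*E[N²] - 2*E[N] + 1
E[N] = 2
E[N²] = Var(N) + (E[N])² = 2.25 + 4 = 6.25
E[Y] = 1*6.25 - 2*2 + 1 = 3.25

3.25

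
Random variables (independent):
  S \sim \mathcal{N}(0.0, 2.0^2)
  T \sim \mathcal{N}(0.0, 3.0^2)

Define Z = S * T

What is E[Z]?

For independent RVs: E[XY] = E[X]*E[Y]
E[S] = 0
E[T] = 0
E[Z] = 0 * 0 = 0

0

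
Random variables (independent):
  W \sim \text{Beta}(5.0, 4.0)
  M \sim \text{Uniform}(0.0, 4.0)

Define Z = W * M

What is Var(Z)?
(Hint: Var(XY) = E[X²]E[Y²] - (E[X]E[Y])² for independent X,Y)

Var(XY) = E[X²]E[Y²] - (E[X]E[Y])²
E[W] = 0.55555556, Var(W) = 0.024691358
E[M] = 2, Var(M) = 1.3333333
E[W²] = 0.024691358 + 0.55555556² = 0.33333333
E[M²] = 1.3333333 + 2² = 5.3333333
Var(Z) = 0.33333333*5.3333333 - (0.55555556*2)²
= 1.7777778 - 1.2345679 = 0.54320988

0.54320988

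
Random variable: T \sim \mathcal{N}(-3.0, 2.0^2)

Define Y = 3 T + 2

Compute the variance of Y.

For Y = aT + b: Var(Y) = a² * Var(T)
Var(T) = 2.0^2 = 4
Var(Y) = 3² * 4 = 9 * 4 = 36

36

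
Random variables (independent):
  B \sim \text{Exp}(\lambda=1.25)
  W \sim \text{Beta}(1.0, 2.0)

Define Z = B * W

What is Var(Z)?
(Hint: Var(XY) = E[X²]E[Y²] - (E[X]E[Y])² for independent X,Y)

Var(XY) = E[X²]E[Y²] - (E[X]E[Y])²
E[B] = 0.8, Var(B) = 0.64
E[W] = 0.33333333, Var(W) = 0.055555556
E[B²] = 0.64 + 0.8² = 1.28
E[W²] = 0.055555556 + 0.33333333² = 0.16666667
Var(Z) = 1.28*0.16666667 - (0.8*0.33333333)²
= 0.21333333 - 0.071111111 = 0.14222222

0.14222222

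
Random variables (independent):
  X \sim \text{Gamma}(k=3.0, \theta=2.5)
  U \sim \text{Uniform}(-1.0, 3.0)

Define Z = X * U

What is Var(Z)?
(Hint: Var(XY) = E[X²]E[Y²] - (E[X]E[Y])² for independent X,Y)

Var(XY) = E[X²]E[Y²] - (E[X]E[Y])²
E[X] = 7.5, Var(X) = 18.75
E[U] = 1, Var(U) = 1.3333333
E[X²] = 18.75 + 7.5² = 75
E[U²] = 1.3333333 + 1² = 2.3333333
Var(Z) = 75*2.3333333 - (7.5*1)²
= 175 - 56.25 = 118.75

118.75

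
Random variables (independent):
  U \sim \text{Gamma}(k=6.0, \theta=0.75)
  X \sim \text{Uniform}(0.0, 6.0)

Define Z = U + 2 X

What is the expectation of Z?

E[Z] = 1*E[U] + 2*E[X]
E[U] = 4.5
E[X] = 3
E[Z] = 1*4.5 + 2*3 = 10.5

10.5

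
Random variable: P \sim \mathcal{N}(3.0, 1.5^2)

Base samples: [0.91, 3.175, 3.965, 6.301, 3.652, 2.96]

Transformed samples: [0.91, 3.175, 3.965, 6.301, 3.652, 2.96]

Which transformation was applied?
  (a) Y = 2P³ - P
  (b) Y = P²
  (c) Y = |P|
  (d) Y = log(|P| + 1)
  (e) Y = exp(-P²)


Checking option (c) Y = |P|:
  P = 0.91 -> Y = 0.91 ✓
  P = 3.175 -> Y = 3.175 ✓
  P = 3.965 -> Y = 3.965 ✓
All samples match this transformation.

(c) |P|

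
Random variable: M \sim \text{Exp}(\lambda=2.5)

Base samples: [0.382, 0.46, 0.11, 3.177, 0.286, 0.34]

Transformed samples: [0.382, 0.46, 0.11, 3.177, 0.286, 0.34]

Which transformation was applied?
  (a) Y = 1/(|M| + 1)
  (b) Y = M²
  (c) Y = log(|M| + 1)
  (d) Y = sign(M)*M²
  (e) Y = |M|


Checking option (e) Y = |M|:
  M = 0.382 -> Y = 0.382 ✓
  M = 0.46 -> Y = 0.46 ✓
  M = 0.11 -> Y = 0.11 ✓
All samples match this transformation.

(e) |M|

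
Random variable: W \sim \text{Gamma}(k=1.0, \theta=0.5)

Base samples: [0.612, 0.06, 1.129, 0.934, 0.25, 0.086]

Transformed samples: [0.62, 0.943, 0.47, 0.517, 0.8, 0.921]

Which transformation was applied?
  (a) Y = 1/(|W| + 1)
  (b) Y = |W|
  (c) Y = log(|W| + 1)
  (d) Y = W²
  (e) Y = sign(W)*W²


Checking option (a) Y = 1/(|W| + 1):
  W = 0.612 -> Y = 0.62 ✓
  W = 0.06 -> Y = 0.943 ✓
  W = 1.129 -> Y = 0.47 ✓
All samples match this transformation.

(a) 1/(|W| + 1)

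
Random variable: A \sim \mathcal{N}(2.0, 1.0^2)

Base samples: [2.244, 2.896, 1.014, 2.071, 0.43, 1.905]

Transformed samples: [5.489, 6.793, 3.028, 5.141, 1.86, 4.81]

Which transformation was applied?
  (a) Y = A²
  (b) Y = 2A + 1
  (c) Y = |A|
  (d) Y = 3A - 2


Checking option (b) Y = 2A + 1:
  A = 2.244 -> Y = 5.489 ✓
  A = 2.896 -> Y = 6.793 ✓
  A = 1.014 -> Y = 3.028 ✓
All samples match this transformation.

(b) 2A + 1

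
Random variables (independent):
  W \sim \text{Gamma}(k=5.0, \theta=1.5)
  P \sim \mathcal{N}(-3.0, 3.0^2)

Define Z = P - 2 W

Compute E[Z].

E[Z] = -2*E[W] + 1*E[P]
E[W] = 7.5
E[P] = -3
E[Z] = -2*7.5 + 1*(-3) = -18

-18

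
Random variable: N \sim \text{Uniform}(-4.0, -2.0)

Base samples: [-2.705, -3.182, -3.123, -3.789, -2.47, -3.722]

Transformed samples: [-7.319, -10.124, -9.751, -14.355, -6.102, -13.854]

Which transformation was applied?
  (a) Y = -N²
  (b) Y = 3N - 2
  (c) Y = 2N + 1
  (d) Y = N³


Checking option (a) Y = -N²:
  N = -2.705 -> Y = -7.319 ✓
  N = -3.182 -> Y = -10.124 ✓
  N = -3.123 -> Y = -9.751 ✓
All samples match this transformation.

(a) -N²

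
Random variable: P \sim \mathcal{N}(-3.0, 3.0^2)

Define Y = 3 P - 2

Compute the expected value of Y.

For Y = 3P - 2:
E[Y] = 3 * E[P] - 2
E[P] = -3.0 = -3
E[Y] = 3 * (-3) - 2 = -11

-11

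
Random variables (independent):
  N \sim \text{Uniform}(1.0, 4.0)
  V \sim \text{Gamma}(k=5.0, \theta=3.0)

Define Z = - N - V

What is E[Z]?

E[Z] = -1*E[N] - 1*E[V]
E[N] = 2.5
E[V] = 15
E[Z] = -1*2.5 - 1*15 = -17.5

-17.5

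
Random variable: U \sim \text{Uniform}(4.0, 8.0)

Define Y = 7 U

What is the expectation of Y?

For Y = 7U:
E[Y] = 7 * E[U]
E[U] = (4 + 8)/2 = 6
E[Y] = 7 * 6 = 42

42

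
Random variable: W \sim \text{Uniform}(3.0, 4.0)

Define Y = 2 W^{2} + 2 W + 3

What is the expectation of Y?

E[Y] = 2*E[W²] + 2*E[W] + 3
E[W] = 3.5
E[W²] = Var(W) + (E[W])² = 0.083333333 + 12.25 = 12.333333
E[Y] = 2*12.333333 + 2*3.5 + 3 = 34.666667

34.666667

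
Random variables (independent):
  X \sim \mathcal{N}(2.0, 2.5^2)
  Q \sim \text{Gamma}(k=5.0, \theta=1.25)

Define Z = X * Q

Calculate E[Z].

For independent RVs: E[XY] = E[X]*E[Y]
E[X] = 2
E[Q] = 6.25
E[Z] = 2 * 6.25 = 12.5

12.5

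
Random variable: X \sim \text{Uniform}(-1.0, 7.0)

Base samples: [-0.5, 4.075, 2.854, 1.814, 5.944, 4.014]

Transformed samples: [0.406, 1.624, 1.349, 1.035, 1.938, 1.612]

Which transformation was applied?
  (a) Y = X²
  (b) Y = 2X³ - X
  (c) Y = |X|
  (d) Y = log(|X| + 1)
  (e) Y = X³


Checking option (d) Y = log(|X| + 1):
  X = -0.5 -> Y = 0.406 ✓
  X = 4.075 -> Y = 1.624 ✓
  X = 2.854 -> Y = 1.349 ✓
All samples match this transformation.

(d) log(|X| + 1)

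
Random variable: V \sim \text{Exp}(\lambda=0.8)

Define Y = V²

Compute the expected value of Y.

Using E[X²] = Var(X) + (E[X])²:
E[V] = 1.25
Var(V) = 1/0.8^2 = 1.5625
E[V²] = 1.5625 + 1.25² = 1.5625 + 1.5625 = 3.125

3.125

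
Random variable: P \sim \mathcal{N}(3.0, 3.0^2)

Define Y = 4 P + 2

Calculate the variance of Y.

For Y = aP + b: Var(Y) = a² * Var(P)
Var(P) = 3.0^2 = 9
Var(Y) = 4² * 9 = 16 * 9 = 144

144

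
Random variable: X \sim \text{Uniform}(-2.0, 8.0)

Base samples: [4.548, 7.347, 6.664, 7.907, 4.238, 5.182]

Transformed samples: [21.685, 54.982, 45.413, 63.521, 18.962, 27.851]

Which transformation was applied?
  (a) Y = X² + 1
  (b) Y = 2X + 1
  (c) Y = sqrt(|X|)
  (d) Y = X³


Checking option (a) Y = X² + 1:
  X = 4.548 -> Y = 21.685 ✓
  X = 7.347 -> Y = 54.982 ✓
  X = 6.664 -> Y = 45.413 ✓
All samples match this transformation.

(a) X² + 1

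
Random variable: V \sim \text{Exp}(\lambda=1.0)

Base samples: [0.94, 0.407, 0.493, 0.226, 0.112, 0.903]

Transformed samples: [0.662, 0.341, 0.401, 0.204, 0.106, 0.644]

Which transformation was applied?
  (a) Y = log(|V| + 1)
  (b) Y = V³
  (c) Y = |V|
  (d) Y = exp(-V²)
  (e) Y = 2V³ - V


Checking option (a) Y = log(|V| + 1):
  V = 0.94 -> Y = 0.662 ✓
  V = 0.407 -> Y = 0.341 ✓
  V = 0.493 -> Y = 0.401 ✓
All samples match this transformation.

(a) log(|V| + 1)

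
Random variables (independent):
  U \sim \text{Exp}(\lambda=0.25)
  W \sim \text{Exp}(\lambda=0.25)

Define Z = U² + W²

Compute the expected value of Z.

E[Z] = E[U²] + E[W²]
E[U²] = Var(U) + E[U]² = 16 + 16 = 32
E[W²] = Var(W) + E[W]² = 16 + 16 = 32
E[Z] = 32 + 32 = 64

64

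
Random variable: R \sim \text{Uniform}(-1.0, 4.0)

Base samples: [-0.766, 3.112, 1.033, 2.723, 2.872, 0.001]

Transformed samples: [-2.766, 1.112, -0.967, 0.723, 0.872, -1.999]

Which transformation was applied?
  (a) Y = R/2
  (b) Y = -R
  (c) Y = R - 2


Checking option (c) Y = R - 2:
  R = -0.766 -> Y = -2.766 ✓
  R = 3.112 -> Y = 1.112 ✓
  R = 1.033 -> Y = -0.967 ✓
All samples match this transformation.

(c) R - 2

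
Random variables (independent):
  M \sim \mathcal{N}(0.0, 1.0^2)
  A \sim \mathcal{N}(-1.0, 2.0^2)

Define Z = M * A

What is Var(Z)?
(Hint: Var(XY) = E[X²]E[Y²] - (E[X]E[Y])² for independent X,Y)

Var(XY) = E[X²]E[Y²] - (E[X]E[Y])²
E[M] = 0, Var(M) = 1
E[A] = -1, Var(A) = 4
E[M²] = 1 + 0² = 1
E[A²] = 4 + (-1)² = 5
Var(Z) = 1*5 - (0*(-1))²
= 5 - 0 = 5

5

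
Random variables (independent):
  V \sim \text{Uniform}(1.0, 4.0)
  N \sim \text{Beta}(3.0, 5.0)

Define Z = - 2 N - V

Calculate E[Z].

E[Z] = -1*E[V] - 2*E[N]
E[V] = 2.5
E[N] = 0.375
E[Z] = -1*2.5 - 2*0.375 = -3.25

-3.25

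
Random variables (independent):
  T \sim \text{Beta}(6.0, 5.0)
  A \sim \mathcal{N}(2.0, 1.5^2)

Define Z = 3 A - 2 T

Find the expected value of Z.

E[Z] = -2*E[T] + 3*E[A]
E[T] = 0.54545455
E[A] = 2
E[Z] = -2*0.54545455 + 3*2 = 4.9090909

4.9090909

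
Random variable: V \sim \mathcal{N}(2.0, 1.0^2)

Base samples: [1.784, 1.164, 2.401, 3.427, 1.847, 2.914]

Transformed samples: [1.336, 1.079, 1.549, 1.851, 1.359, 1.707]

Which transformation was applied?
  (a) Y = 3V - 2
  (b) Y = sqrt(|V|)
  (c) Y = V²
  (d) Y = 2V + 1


Checking option (b) Y = sqrt(|V|):
  V = 1.784 -> Y = 1.336 ✓
  V = 1.164 -> Y = 1.079 ✓
  V = 2.401 -> Y = 1.549 ✓
All samples match this transformation.

(b) sqrt(|V|)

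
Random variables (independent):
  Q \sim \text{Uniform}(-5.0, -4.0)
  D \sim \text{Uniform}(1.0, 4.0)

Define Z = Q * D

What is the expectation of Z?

For independent RVs: E[XY] = E[X]*E[Y]
E[Q] = -4.5
E[D] = 2.5
E[Z] = -4.5 * 2.5 = -11.25

-11.25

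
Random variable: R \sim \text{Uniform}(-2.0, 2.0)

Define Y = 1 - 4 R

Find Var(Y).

For Y = aR + b: Var(Y) = a² * Var(R)
Var(R) = (2 + 2)^2/12 = 1.3333333
Var(Y) = (-4)² * 1.3333333 = 16 * 1.3333333 = 21.333333

21.333333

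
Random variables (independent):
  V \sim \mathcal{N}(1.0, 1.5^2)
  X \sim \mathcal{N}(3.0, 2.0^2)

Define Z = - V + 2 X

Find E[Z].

E[Z] = -1*E[V] + 2*E[X]
E[V] = 1
E[X] = 3
E[Z] = -1*1 + 2*3 = 5

5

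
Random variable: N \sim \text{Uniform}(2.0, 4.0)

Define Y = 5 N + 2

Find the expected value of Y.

For Y = 5N + 2:
E[Y] = 5 * E[N] + 2
E[N] = (2 + 4)/2 = 3
E[Y] = 5 * 3 + 2 = 17

17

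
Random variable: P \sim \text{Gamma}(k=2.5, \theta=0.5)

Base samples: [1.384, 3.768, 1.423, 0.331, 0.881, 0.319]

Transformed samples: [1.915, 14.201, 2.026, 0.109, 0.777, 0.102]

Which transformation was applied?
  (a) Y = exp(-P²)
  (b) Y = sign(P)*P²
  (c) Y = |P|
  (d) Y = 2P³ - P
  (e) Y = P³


Checking option (b) Y = sign(P)*P²:
  P = 1.384 -> Y = 1.915 ✓
  P = 3.768 -> Y = 14.201 ✓
  P = 1.423 -> Y = 2.026 ✓
All samples match this transformation.

(b) sign(P)*P²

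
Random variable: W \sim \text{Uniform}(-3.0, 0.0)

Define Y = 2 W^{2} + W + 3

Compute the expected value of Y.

E[Y] = 2*E[W²] + 1*E[W] + 3
E[W] = -1.5
E[W²] = Var(W) + (E[W])² = 0.75 + 2.25 = 3
E[Y] = 2*3 + 1*(-1.5) + 3 = 7.5

7.5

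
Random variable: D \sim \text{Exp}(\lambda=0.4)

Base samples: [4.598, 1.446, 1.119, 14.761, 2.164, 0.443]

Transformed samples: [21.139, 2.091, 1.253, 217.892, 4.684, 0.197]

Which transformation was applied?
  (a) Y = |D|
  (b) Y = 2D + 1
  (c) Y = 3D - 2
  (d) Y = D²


Checking option (d) Y = D²:
  D = 4.598 -> Y = 21.139 ✓
  D = 1.446 -> Y = 2.091 ✓
  D = 1.119 -> Y = 1.253 ✓
All samples match this transformation.

(d) D²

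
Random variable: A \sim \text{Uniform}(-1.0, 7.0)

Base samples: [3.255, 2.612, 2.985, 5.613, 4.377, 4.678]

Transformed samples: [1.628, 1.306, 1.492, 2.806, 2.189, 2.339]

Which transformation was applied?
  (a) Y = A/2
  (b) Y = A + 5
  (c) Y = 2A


Checking option (a) Y = A/2:
  A = 3.255 -> Y = 1.628 ✓
  A = 2.612 -> Y = 1.306 ✓
  A = 2.985 -> Y = 1.492 ✓
All samples match this transformation.

(a) A/2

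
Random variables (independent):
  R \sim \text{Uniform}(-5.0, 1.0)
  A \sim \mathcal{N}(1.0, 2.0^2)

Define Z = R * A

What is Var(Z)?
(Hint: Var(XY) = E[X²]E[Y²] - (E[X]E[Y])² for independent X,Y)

Var(XY) = E[X²]E[Y²] - (E[X]E[Y])²
E[R] = -2, Var(R) = 3
E[A] = 1, Var(A) = 4
E[R²] = 3 + (-2)² = 7
E[A²] = 4 + 1² = 5
Var(Z) = 7*5 - (-2*1)²
= 35 - 4 = 31

31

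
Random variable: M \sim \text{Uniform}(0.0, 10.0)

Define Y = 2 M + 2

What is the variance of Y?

For Y = aM + b: Var(Y) = a² * Var(M)
Var(M) = (10 - 0)^2/12 = 8.3333333
Var(Y) = 2² * 8.3333333 = 4 * 8.3333333 = 33.333333

33.333333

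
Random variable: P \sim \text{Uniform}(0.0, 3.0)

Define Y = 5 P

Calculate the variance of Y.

For Y = aP + b: Var(Y) = a² * Var(P)
Var(P) = (3 - 0)^2/12 = 0.75
Var(Y) = 5² * 0.75 = 25 * 0.75 = 18.75

18.75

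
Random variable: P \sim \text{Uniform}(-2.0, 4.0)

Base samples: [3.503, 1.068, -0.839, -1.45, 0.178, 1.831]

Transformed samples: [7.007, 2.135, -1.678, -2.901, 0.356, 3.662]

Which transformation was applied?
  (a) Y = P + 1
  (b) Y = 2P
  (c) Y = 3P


Checking option (b) Y = 2P:
  P = 3.503 -> Y = 7.007 ✓
  P = 1.068 -> Y = 2.135 ✓
  P = -0.839 -> Y = -1.678 ✓
All samples match this transformation.

(b) 2P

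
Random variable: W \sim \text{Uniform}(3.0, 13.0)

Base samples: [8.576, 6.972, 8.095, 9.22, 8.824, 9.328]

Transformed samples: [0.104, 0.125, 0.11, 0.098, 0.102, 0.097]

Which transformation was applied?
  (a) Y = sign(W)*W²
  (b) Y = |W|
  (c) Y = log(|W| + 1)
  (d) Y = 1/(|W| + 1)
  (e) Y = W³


Checking option (d) Y = 1/(|W| + 1):
  W = 8.576 -> Y = 0.104 ✓
  W = 6.972 -> Y = 0.125 ✓
  W = 8.095 -> Y = 0.11 ✓
All samples match this transformation.

(d) 1/(|W| + 1)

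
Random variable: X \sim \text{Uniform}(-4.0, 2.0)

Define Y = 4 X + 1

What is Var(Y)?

For Y = aX + b: Var(Y) = a² * Var(X)
Var(X) = (2 + 4)^2/12 = 3
Var(Y) = 4² * 3 = 16 * 3 = 48

48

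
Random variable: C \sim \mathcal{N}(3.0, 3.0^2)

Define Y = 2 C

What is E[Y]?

For Y = 2C:
E[Y] = 2 * E[C]
E[C] = 3.0 = 3
E[Y] = 2 * 3 = 6

6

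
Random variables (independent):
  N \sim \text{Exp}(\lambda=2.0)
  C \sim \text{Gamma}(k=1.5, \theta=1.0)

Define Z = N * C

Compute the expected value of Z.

For independent RVs: E[XY] = E[X]*E[Y]
E[N] = 0.5
E[C] = 1.5
E[Z] = 0.5 * 1.5 = 0.75

0.75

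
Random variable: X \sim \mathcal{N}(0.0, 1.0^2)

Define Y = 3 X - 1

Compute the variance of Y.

For Y = aX + b: Var(Y) = a² * Var(X)
Var(X) = 1.0^2 = 1
Var(Y) = 3² * 1 = 9 * 1 = 9

9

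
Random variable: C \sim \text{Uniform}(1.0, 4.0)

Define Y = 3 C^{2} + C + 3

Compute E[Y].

E[Y] = 3*E[C²] + 1*E[C] + 3
E[C] = 2.5
E[C²] = Var(C) + (E[C])² = 0.75 + 6.25 = 7
E[Y] = 3*7 + 1*2.5 + 3 = 26.5

26.5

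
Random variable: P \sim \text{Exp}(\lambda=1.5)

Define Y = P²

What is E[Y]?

E[P²] = Var(P) + (E[P])² = 0.44444444 + 0.44444444 = 0.88888889

0.88888889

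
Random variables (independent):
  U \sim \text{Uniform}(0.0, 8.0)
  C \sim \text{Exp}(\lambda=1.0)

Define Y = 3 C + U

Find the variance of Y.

For independent RVs: Var(aX + bY) = a²Var(X) + b²Var(Y)
Var(U) = 5.3333333
Var(C) = 1
Var(Y) = 1²*5.3333333 + 3²*1
= 1*5.3333333 + 9*1 = 14.333333

14.333333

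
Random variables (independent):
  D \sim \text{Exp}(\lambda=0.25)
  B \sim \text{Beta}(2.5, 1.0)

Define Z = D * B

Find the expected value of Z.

For independent RVs: E[XY] = E[X]*E[Y]
E[D] = 4
E[B] = 0.71428571
E[Z] = 4 * 0.71428571 = 2.8571429

2.8571429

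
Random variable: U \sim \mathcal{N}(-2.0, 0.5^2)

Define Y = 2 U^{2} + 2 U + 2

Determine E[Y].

E[Y] = 2*E[U²] + 2*E[U] + 2
E[U] = -2
E[U²] = Var(U) + (E[U])² = 0.25 + 4 = 4.25
E[Y] = 2*4.25 + 2*(-2) + 2 = 6.5

6.5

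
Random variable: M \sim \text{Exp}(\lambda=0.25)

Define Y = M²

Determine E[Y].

E[M²] = Var(M) + (E[M])² = 16 + 16 = 32

32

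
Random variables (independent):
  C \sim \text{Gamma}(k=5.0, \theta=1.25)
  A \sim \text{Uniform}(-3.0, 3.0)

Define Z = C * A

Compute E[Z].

For independent RVs: E[XY] = E[X]*E[Y]
E[C] = 6.25
E[A] = 0
E[Z] = 6.25 * 0 = 0

0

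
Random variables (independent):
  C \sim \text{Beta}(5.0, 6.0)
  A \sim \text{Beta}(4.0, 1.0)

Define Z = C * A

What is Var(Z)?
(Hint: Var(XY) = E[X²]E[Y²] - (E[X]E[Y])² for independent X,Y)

Var(XY) = E[X²]E[Y²] - (E[X]E[Y])²
E[C] = 0.45454545, Var(C) = 0.020661157
E[A] = 0.8, Var(A) = 0.026666667
E[C²] = 0.020661157 + 0.45454545² = 0.22727273
E[A²] = 0.026666667 + 0.8² = 0.66666667
Var(Z) = 0.22727273*0.66666667 - (0.45454545*0.8)²
= 0.15151515 - 0.1322314 = 0.019283747

0.019283747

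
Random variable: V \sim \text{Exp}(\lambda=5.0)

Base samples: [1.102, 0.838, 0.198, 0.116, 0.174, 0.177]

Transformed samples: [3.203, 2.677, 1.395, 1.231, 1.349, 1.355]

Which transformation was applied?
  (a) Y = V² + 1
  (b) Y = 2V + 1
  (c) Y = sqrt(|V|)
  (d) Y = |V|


Checking option (b) Y = 2V + 1:
  V = 1.102 -> Y = 3.203 ✓
  V = 0.838 -> Y = 2.677 ✓
  V = 0.198 -> Y = 1.395 ✓
All samples match this transformation.

(b) 2V + 1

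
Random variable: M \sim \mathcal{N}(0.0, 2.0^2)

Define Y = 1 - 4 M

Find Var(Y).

For Y = aM + b: Var(Y) = a² * Var(M)
Var(M) = 2.0^2 = 4
Var(Y) = (-4)² * 4 = 16 * 4 = 64

64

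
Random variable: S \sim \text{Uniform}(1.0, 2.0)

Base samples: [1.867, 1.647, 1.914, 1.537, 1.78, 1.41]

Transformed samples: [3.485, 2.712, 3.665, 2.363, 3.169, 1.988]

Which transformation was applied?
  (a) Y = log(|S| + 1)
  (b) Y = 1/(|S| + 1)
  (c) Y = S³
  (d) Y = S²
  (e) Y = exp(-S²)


Checking option (d) Y = S²:
  S = 1.867 -> Y = 3.485 ✓
  S = 1.647 -> Y = 2.712 ✓
  S = 1.914 -> Y = 3.665 ✓
All samples match this transformation.

(d) S²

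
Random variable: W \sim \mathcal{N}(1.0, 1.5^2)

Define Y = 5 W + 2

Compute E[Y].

For Y = 5W + 2:
E[Y] = 5 * E[W] + 2
E[W] = 1.0 = 1
E[Y] = 5 * 1 + 2 = 7

7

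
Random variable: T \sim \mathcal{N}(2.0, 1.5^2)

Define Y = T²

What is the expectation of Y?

Using E[X²] = Var(X) + (E[X])²:
E[T] = 2
Var(T) = 1.5^2 = 2.25
E[T²] = 2.25 + 2² = 2.25 + 4 = 6.25

6.25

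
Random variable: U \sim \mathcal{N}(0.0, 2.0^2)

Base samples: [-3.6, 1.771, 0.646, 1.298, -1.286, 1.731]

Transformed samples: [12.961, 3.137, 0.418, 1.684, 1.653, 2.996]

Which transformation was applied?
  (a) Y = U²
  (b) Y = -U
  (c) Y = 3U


Checking option (a) Y = U²:
  U = -3.6 -> Y = 12.961 ✓
  U = 1.771 -> Y = 3.137 ✓
  U = 0.646 -> Y = 0.418 ✓
All samples match this transformation.

(a) U²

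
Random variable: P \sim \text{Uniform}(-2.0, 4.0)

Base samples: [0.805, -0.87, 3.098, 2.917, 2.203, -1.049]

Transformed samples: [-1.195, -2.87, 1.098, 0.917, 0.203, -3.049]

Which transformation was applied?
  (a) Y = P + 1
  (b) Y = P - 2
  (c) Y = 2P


Checking option (b) Y = P - 2:
  P = 0.805 -> Y = -1.195 ✓
  P = -0.87 -> Y = -2.87 ✓
  P = 3.098 -> Y = 1.098 ✓
All samples match this transformation.

(b) P - 2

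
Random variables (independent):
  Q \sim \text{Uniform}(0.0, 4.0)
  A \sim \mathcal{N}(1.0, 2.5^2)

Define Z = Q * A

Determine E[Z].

For independent RVs: E[XY] = E[X]*E[Y]
E[Q] = 2
E[A] = 1
E[Z] = 2 * 1 = 2

2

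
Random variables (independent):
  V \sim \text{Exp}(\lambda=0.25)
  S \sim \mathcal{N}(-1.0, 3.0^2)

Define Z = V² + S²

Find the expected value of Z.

E[Z] = E[V²] + E[S²]
E[V²] = Var(V) + E[V]² = 16 + 16 = 32
E[S²] = Var(S) + E[S]² = 9 + 1 = 10
E[Z] = 32 + 10 = 42

42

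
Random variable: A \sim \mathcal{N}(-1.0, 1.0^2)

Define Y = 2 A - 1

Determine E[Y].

For Y = 2A - 1:
E[Y] = 2 * E[A] - 1
E[A] = -1.0 = -1
E[Y] = 2 * (-1) - 1 = -3

-3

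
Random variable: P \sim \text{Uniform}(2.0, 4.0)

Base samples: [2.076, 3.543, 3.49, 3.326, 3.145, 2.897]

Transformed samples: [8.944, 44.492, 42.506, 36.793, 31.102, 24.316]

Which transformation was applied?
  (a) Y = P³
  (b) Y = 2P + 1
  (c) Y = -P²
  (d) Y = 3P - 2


Checking option (a) Y = P³:
  P = 2.076 -> Y = 8.944 ✓
  P = 3.543 -> Y = 44.492 ✓
  P = 3.49 -> Y = 42.506 ✓
All samples match this transformation.

(a) P³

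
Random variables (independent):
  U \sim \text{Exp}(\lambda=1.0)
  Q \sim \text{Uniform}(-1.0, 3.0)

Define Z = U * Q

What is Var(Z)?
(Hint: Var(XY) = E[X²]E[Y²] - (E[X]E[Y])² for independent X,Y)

Var(XY) = E[X²]E[Y²] - (E[X]E[Y])²
E[U] = 1, Var(U) = 1
E[Q] = 1, Var(Q) = 1.3333333
E[U²] = 1 + 1² = 2
E[Q²] = 1.3333333 + 1² = 2.3333333
Var(Z) = 2*2.3333333 - (1*1)²
= 4.6666667 - 1 = 3.6666667

3.6666667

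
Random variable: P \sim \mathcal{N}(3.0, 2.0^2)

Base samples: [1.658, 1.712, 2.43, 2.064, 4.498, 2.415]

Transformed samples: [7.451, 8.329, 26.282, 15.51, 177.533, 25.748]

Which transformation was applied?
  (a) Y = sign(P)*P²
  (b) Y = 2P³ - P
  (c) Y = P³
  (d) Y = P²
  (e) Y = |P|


Checking option (b) Y = 2P³ - P:
  P = 1.658 -> Y = 7.451 ✓
  P = 1.712 -> Y = 8.329 ✓
  P = 2.43 -> Y = 26.282 ✓
All samples match this transformation.

(b) 2P³ - P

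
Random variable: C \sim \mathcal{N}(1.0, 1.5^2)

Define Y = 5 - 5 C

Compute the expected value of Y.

For Y = -5C + 5:
E[Y] = -5 * E[C] + 5
E[C] = 1.0 = 1
E[Y] = -5 * 1 + 5 = 0

0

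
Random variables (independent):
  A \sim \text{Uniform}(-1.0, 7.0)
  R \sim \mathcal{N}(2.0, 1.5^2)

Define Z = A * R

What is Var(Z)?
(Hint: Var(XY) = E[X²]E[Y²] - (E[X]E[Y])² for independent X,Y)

Var(XY) = E[X²]E[Y²] - (E[X]E[Y])²
E[A] = 3, Var(A) = 5.3333333
E[R] = 2, Var(R) = 2.25
E[A²] = 5.3333333 + 3² = 14.333333
E[R²] = 2.25 + 2² = 6.25
Var(Z) = 14.333333*6.25 - (3*2)²
= 89.583333 - 36 = 53.583333

53.583333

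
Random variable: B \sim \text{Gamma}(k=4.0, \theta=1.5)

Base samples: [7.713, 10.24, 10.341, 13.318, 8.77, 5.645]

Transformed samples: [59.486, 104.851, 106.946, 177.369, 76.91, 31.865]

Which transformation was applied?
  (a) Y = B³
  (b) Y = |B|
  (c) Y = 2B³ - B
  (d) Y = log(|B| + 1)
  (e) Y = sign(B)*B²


Checking option (e) Y = sign(B)*B²:
  B = 7.713 -> Y = 59.486 ✓
  B = 10.24 -> Y = 104.851 ✓
  B = 10.341 -> Y = 106.946 ✓
All samples match this transformation.

(e) sign(B)*B²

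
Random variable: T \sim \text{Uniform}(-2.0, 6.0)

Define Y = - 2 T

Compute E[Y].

For Y = -2T:
E[Y] = -2 * E[T]
E[T] = (-2 + 6)/2 = 2
E[Y] = -2 * 2 = -4

-4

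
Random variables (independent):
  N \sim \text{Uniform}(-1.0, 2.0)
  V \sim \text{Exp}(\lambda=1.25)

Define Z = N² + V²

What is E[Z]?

E[Z] = E[N²] + E[V²]
E[N²] = Var(N) + E[N]² = 0.75 + 0.25 = 1
E[V²] = Var(V) + E[V]² = 0.64 + 0.64 = 1.28
E[Z] = 1 + 1.28 = 2.28

2.28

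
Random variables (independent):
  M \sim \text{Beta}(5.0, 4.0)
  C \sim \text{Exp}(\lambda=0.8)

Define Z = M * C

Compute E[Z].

For independent RVs: E[XY] = E[X]*E[Y]
E[M] = 0.55555556
E[C] = 1.25
E[Z] = 0.55555556 * 1.25 = 0.69444444

0.69444444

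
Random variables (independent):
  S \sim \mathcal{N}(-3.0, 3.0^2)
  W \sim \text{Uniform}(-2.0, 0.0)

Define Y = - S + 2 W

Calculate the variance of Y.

For independent RVs: Var(aX + bY) = a²Var(X) + b²Var(Y)
Var(S) = 9
Var(W) = 0.33333333
Var(Y) = (-1)²*9 + 2²*0.33333333
= 1*9 + 4*0.33333333 = 10.333333

10.333333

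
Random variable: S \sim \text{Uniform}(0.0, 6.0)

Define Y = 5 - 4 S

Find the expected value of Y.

For Y = -4S + 5:
E[Y] = -4 * E[S] + 5
E[S] = (0 + 6)/2 = 3
E[Y] = -4 * 3 + 5 = -7

-7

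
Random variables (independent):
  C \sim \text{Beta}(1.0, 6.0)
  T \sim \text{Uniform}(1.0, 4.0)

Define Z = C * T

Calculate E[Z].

For independent RVs: E[XY] = E[X]*E[Y]
E[C] = 0.14285714
E[T] = 2.5
E[Z] = 0.14285714 * 2.5 = 0.35714286

0.35714286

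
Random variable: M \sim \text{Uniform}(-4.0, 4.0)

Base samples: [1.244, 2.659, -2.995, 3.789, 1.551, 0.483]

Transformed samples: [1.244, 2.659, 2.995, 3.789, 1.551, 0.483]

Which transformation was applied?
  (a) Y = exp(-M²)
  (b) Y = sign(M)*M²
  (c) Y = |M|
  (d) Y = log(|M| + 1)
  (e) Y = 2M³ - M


Checking option (c) Y = |M|:
  M = 1.244 -> Y = 1.244 ✓
  M = 2.659 -> Y = 2.659 ✓
  M = -2.995 -> Y = 2.995 ✓
All samples match this transformation.

(c) |M|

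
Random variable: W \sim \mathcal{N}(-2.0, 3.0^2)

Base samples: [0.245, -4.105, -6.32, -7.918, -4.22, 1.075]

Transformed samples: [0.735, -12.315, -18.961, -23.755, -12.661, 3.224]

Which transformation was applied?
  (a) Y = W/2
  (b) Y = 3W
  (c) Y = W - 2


Checking option (b) Y = 3W:
  W = 0.245 -> Y = 0.735 ✓
  W = -4.105 -> Y = -12.315 ✓
  W = -6.32 -> Y = -18.961 ✓
All samples match this transformation.

(b) 3W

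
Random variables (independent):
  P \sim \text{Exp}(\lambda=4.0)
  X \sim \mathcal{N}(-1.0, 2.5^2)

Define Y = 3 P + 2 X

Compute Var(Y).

For independent RVs: Var(aX + bY) = a²Var(X) + b²Var(Y)
Var(P) = 0.0625
Var(X) = 6.25
Var(Y) = 3²*0.0625 + 2²*6.25
= 9*0.0625 + 4*6.25 = 25.5625

25.5625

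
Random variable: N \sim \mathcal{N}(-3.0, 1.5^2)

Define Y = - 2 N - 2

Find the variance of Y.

For Y = aN + b: Var(Y) = a² * Var(N)
Var(N) = 1.5^2 = 2.25
Var(Y) = (-2)² * 2.25 = 4 * 2.25 = 9

9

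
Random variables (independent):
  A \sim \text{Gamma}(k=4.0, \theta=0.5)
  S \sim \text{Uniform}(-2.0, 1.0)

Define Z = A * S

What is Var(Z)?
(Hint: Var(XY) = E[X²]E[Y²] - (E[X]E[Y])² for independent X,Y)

Var(XY) = E[X²]E[Y²] - (E[X]E[Y])²
E[A] = 2, Var(A) = 1
E[S] = -0.5, Var(S) = 0.75
E[A²] = 1 + 2² = 5
E[S²] = 0.75 + (-0.5)² = 1
Var(Z) = 5*1 - (2*(-0.5))²
= 5 - 1 = 4

4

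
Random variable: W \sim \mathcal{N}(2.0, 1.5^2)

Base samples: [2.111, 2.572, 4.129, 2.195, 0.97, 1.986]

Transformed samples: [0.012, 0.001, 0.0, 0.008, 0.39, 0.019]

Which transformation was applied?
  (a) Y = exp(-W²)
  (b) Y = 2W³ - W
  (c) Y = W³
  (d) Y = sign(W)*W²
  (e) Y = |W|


Checking option (a) Y = exp(-W²):
  W = 2.111 -> Y = 0.012 ✓
  W = 2.572 -> Y = 0.001 ✓
  W = 4.129 -> Y = 0.0 ✓
All samples match this transformation.

(a) exp(-W²)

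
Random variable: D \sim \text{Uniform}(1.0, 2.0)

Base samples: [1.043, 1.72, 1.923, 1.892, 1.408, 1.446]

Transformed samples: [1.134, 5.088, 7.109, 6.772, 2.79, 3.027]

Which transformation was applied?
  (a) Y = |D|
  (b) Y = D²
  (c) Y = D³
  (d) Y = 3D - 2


Checking option (c) Y = D³:
  D = 1.043 -> Y = 1.134 ✓
  D = 1.72 -> Y = 5.088 ✓
  D = 1.923 -> Y = 7.109 ✓
All samples match this transformation.

(c) D³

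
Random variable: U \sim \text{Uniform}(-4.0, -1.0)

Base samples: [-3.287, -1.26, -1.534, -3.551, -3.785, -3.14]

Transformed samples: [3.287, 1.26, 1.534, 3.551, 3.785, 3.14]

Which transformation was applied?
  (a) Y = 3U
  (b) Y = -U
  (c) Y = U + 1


Checking option (b) Y = -U:
  U = -3.287 -> Y = 3.287 ✓
  U = -1.26 -> Y = 1.26 ✓
  U = -1.534 -> Y = 1.534 ✓
All samples match this transformation.

(b) -U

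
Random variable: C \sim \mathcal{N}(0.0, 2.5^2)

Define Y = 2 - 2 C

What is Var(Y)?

For Y = aC + b: Var(Y) = a² * Var(C)
Var(C) = 2.5^2 = 6.25
Var(Y) = (-2)² * 6.25 = 4 * 6.25 = 25

25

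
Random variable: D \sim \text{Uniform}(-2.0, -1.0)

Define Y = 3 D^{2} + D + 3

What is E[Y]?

E[Y] = 3*E[D²] + 1*E[D] + 3
E[D] = -1.5
E[D²] = Var(D) + (E[D])² = 0.083333333 + 2.25 = 2.3333333
E[Y] = 3*2.3333333 + 1*(-1.5) + 3 = 8.5

8.5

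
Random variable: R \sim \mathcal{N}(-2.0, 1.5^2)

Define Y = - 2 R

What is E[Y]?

For Y = -2R:
E[Y] = -2 * E[R]
E[R] = -2.0 = -2
E[Y] = -2 * (-2) = 4

4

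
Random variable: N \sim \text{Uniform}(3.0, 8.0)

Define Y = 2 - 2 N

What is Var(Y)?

For Y = aN + b: Var(Y) = a² * Var(N)
Var(N) = (8 - 3)^2/12 = 2.0833333
Var(Y) = (-2)² * 2.0833333 = 4 * 2.0833333 = 8.3333333

8.3333333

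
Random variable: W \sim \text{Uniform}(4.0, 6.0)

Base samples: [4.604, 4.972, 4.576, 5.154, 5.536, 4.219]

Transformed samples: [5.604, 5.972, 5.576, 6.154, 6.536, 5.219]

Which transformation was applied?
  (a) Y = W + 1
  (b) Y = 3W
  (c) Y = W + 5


Checking option (a) Y = W + 1:
  W = 4.604 -> Y = 5.604 ✓
  W = 4.972 -> Y = 5.972 ✓
  W = 4.576 -> Y = 5.576 ✓
All samples match this transformation.

(a) W + 1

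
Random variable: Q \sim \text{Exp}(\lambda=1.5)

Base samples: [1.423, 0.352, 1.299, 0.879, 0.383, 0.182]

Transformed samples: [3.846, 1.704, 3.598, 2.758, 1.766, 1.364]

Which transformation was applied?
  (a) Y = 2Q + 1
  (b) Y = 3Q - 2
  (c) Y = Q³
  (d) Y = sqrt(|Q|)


Checking option (a) Y = 2Q + 1:
  Q = 1.423 -> Y = 3.846 ✓
  Q = 0.352 -> Y = 1.704 ✓
  Q = 1.299 -> Y = 3.598 ✓
All samples match this transformation.

(a) 2Q + 1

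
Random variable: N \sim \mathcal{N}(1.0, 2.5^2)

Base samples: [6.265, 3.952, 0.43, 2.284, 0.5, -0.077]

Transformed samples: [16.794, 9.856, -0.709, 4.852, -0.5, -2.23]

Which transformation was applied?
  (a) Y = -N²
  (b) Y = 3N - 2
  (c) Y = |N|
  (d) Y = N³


Checking option (b) Y = 3N - 2:
  N = 6.265 -> Y = 16.794 ✓
  N = 3.952 -> Y = 9.856 ✓
  N = 0.43 -> Y = -0.709 ✓
All samples match this transformation.

(b) 3N - 2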